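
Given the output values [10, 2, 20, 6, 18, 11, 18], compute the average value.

12.1429

Step 1: Sum all values: 10 + 2 + 20 + 6 + 18 + 11 + 18 = 85
Step 2: Count the number of values: n = 7
Step 3: Mean = sum / n = 85 / 7 = 12.1429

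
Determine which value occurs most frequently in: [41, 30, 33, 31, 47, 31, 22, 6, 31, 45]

31

Step 1: Count the frequency of each value:
  6: appears 1 time(s)
  22: appears 1 time(s)
  30: appears 1 time(s)
  31: appears 3 time(s)
  33: appears 1 time(s)
  41: appears 1 time(s)
  45: appears 1 time(s)
  47: appears 1 time(s)
Step 2: The value 31 appears most frequently (3 times).
Step 3: Mode = 31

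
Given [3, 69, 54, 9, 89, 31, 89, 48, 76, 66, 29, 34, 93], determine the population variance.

848.3787

Step 1: Compute the mean: (3 + 69 + 54 + 9 + 89 + 31 + 89 + 48 + 76 + 66 + 29 + 34 + 93) / 13 = 53.0769
Step 2: Compute squared deviations from the mean:
  (3 - 53.0769)^2 = 2507.6982
  (69 - 53.0769)^2 = 253.5444
  (54 - 53.0769)^2 = 0.8521
  (9 - 53.0769)^2 = 1942.7751
  (89 - 53.0769)^2 = 1290.4675
  (31 - 53.0769)^2 = 487.3905
  (89 - 53.0769)^2 = 1290.4675
  (48 - 53.0769)^2 = 25.7751
  (76 - 53.0769)^2 = 525.4675
  (66 - 53.0769)^2 = 167.0059
  (29 - 53.0769)^2 = 579.6982
  (34 - 53.0769)^2 = 363.929
  (93 - 53.0769)^2 = 1593.8521
Step 3: Sum of squared deviations = 11028.9231
Step 4: Population variance = 11028.9231 / 13 = 848.3787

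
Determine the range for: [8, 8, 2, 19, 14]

17

Step 1: Identify the maximum value: max = 19
Step 2: Identify the minimum value: min = 2
Step 3: Range = max - min = 19 - 2 = 17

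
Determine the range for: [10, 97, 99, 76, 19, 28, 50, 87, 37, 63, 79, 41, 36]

89

Step 1: Identify the maximum value: max = 99
Step 2: Identify the minimum value: min = 10
Step 3: Range = max - min = 99 - 10 = 89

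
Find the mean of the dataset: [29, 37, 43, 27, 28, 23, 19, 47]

31.625

Step 1: Sum all values: 29 + 37 + 43 + 27 + 28 + 23 + 19 + 47 = 253
Step 2: Count the number of values: n = 8
Step 3: Mean = sum / n = 253 / 8 = 31.625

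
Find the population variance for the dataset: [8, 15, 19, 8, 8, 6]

21.8889

Step 1: Compute the mean: (8 + 15 + 19 + 8 + 8 + 6) / 6 = 10.6667
Step 2: Compute squared deviations from the mean:
  (8 - 10.6667)^2 = 7.1111
  (15 - 10.6667)^2 = 18.7778
  (19 - 10.6667)^2 = 69.4444
  (8 - 10.6667)^2 = 7.1111
  (8 - 10.6667)^2 = 7.1111
  (6 - 10.6667)^2 = 21.7778
Step 3: Sum of squared deviations = 131.3333
Step 4: Population variance = 131.3333 / 6 = 21.8889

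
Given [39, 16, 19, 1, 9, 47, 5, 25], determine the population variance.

229.8594

Step 1: Compute the mean: (39 + 16 + 19 + 1 + 9 + 47 + 5 + 25) / 8 = 20.125
Step 2: Compute squared deviations from the mean:
  (39 - 20.125)^2 = 356.2656
  (16 - 20.125)^2 = 17.0156
  (19 - 20.125)^2 = 1.2656
  (1 - 20.125)^2 = 365.7656
  (9 - 20.125)^2 = 123.7656
  (47 - 20.125)^2 = 722.2656
  (5 - 20.125)^2 = 228.7656
  (25 - 20.125)^2 = 23.7656
Step 3: Sum of squared deviations = 1838.875
Step 4: Population variance = 1838.875 / 8 = 229.8594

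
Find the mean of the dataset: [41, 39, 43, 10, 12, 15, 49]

29.8571

Step 1: Sum all values: 41 + 39 + 43 + 10 + 12 + 15 + 49 = 209
Step 2: Count the number of values: n = 7
Step 3: Mean = sum / n = 209 / 7 = 29.8571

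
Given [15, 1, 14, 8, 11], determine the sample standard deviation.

5.6303

Step 1: Compute the mean: 9.8
Step 2: Sum of squared deviations from the mean: 126.8
Step 3: Sample variance = 126.8 / 4 = 31.7
Step 4: Standard deviation = sqrt(31.7) = 5.6303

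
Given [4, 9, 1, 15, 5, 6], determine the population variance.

19.5556

Step 1: Compute the mean: (4 + 9 + 1 + 15 + 5 + 6) / 6 = 6.6667
Step 2: Compute squared deviations from the mean:
  (4 - 6.6667)^2 = 7.1111
  (9 - 6.6667)^2 = 5.4444
  (1 - 6.6667)^2 = 32.1111
  (15 - 6.6667)^2 = 69.4444
  (5 - 6.6667)^2 = 2.7778
  (6 - 6.6667)^2 = 0.4444
Step 3: Sum of squared deviations = 117.3333
Step 4: Population variance = 117.3333 / 6 = 19.5556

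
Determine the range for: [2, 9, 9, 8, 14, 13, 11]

12

Step 1: Identify the maximum value: max = 14
Step 2: Identify the minimum value: min = 2
Step 3: Range = max - min = 14 - 2 = 12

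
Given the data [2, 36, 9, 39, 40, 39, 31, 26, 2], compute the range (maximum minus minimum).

38

Step 1: Identify the maximum value: max = 40
Step 2: Identify the minimum value: min = 2
Step 3: Range = max - min = 40 - 2 = 38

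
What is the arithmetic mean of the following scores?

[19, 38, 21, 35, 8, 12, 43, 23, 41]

26.6667

Step 1: Sum all values: 19 + 38 + 21 + 35 + 8 + 12 + 43 + 23 + 41 = 240
Step 2: Count the number of values: n = 9
Step 3: Mean = sum / n = 240 / 9 = 26.6667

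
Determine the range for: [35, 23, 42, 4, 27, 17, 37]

38

Step 1: Identify the maximum value: max = 42
Step 2: Identify the minimum value: min = 4
Step 3: Range = max - min = 42 - 4 = 38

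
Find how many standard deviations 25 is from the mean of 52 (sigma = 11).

-2.4545

Step 1: Recall the z-score formula: z = (x - mu) / sigma
Step 2: Substitute values: z = (25 - 52) / 11
Step 3: z = -27 / 11 = -2.4545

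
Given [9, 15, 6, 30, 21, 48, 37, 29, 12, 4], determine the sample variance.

211.6556

Step 1: Compute the mean: (9 + 15 + 6 + 30 + 21 + 48 + 37 + 29 + 12 + 4) / 10 = 21.1
Step 2: Compute squared deviations from the mean:
  (9 - 21.1)^2 = 146.41
  (15 - 21.1)^2 = 37.21
  (6 - 21.1)^2 = 228.01
  (30 - 21.1)^2 = 79.21
  (21 - 21.1)^2 = 0.01
  (48 - 21.1)^2 = 723.61
  (37 - 21.1)^2 = 252.81
  (29 - 21.1)^2 = 62.41
  (12 - 21.1)^2 = 82.81
  (4 - 21.1)^2 = 292.41
Step 3: Sum of squared deviations = 1904.9
Step 4: Sample variance = 1904.9 / 9 = 211.6556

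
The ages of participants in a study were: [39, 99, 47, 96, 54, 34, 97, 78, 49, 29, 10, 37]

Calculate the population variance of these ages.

810.5208

Step 1: Compute the mean: (39 + 99 + 47 + 96 + 54 + 34 + 97 + 78 + 49 + 29 + 10 + 37) / 12 = 55.75
Step 2: Compute squared deviations from the mean:
  (39 - 55.75)^2 = 280.5625
  (99 - 55.75)^2 = 1870.5625
  (47 - 55.75)^2 = 76.5625
  (96 - 55.75)^2 = 1620.0625
  (54 - 55.75)^2 = 3.0625
  (34 - 55.75)^2 = 473.0625
  (97 - 55.75)^2 = 1701.5625
  (78 - 55.75)^2 = 495.0625
  (49 - 55.75)^2 = 45.5625
  (29 - 55.75)^2 = 715.5625
  (10 - 55.75)^2 = 2093.0625
  (37 - 55.75)^2 = 351.5625
Step 3: Sum of squared deviations = 9726.25
Step 4: Population variance = 9726.25 / 12 = 810.5208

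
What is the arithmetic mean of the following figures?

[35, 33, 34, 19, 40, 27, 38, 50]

34.5

Step 1: Sum all values: 35 + 33 + 34 + 19 + 40 + 27 + 38 + 50 = 276
Step 2: Count the number of values: n = 8
Step 3: Mean = sum / n = 276 / 8 = 34.5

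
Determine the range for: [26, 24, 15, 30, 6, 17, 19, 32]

26

Step 1: Identify the maximum value: max = 32
Step 2: Identify the minimum value: min = 6
Step 3: Range = max - min = 32 - 6 = 26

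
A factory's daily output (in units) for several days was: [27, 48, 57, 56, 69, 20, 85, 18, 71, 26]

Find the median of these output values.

52

Step 1: Sort the data in ascending order: [18, 20, 26, 27, 48, 56, 57, 69, 71, 85]
Step 2: The number of values is n = 10.
Step 3: Since n is even, the median is the average of positions 5 and 6:
  Median = (48 + 56) / 2 = 52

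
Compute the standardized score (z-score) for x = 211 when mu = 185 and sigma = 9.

2.8889

Step 1: Recall the z-score formula: z = (x - mu) / sigma
Step 2: Substitute values: z = (211 - 185) / 9
Step 3: z = 26 / 9 = 2.8889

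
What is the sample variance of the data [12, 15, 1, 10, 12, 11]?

22.9667

Step 1: Compute the mean: (12 + 15 + 1 + 10 + 12 + 11) / 6 = 10.1667
Step 2: Compute squared deviations from the mean:
  (12 - 10.1667)^2 = 3.3611
  (15 - 10.1667)^2 = 23.3611
  (1 - 10.1667)^2 = 84.0278
  (10 - 10.1667)^2 = 0.0278
  (12 - 10.1667)^2 = 3.3611
  (11 - 10.1667)^2 = 0.6944
Step 3: Sum of squared deviations = 114.8333
Step 4: Sample variance = 114.8333 / 5 = 22.9667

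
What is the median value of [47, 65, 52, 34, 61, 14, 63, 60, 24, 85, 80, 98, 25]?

60

Step 1: Sort the data in ascending order: [14, 24, 25, 34, 47, 52, 60, 61, 63, 65, 80, 85, 98]
Step 2: The number of values is n = 13.
Step 3: Since n is odd, the median is the middle value at position 7: 60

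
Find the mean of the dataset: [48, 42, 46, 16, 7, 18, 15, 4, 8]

22.6667

Step 1: Sum all values: 48 + 42 + 46 + 16 + 7 + 18 + 15 + 4 + 8 = 204
Step 2: Count the number of values: n = 9
Step 3: Mean = sum / n = 204 / 9 = 22.6667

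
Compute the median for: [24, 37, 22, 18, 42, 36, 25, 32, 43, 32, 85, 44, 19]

32

Step 1: Sort the data in ascending order: [18, 19, 22, 24, 25, 32, 32, 36, 37, 42, 43, 44, 85]
Step 2: The number of values is n = 13.
Step 3: Since n is odd, the median is the middle value at position 7: 32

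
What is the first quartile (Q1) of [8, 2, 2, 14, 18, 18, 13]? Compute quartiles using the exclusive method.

2

Step 1: Sort the data: [2, 2, 8, 13, 14, 18, 18]
Step 2: n = 7
Step 3: Using the exclusive quartile method:
  Q1 = 2
  Q2 (median) = 13
  Q3 = 18
  IQR = Q3 - Q1 = 18 - 2 = 16
Step 4: Q1 = 2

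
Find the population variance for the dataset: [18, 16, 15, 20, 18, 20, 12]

7.1429

Step 1: Compute the mean: (18 + 16 + 15 + 20 + 18 + 20 + 12) / 7 = 17
Step 2: Compute squared deviations from the mean:
  (18 - 17)^2 = 1
  (16 - 17)^2 = 1
  (15 - 17)^2 = 4
  (20 - 17)^2 = 9
  (18 - 17)^2 = 1
  (20 - 17)^2 = 9
  (12 - 17)^2 = 25
Step 3: Sum of squared deviations = 50
Step 4: Population variance = 50 / 7 = 7.1429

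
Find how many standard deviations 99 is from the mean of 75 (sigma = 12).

2

Step 1: Recall the z-score formula: z = (x - mu) / sigma
Step 2: Substitute values: z = (99 - 75) / 12
Step 3: z = 24 / 12 = 2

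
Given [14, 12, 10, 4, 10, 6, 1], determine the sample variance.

21.4762

Step 1: Compute the mean: (14 + 12 + 10 + 4 + 10 + 6 + 1) / 7 = 8.1429
Step 2: Compute squared deviations from the mean:
  (14 - 8.1429)^2 = 34.3061
  (12 - 8.1429)^2 = 14.8776
  (10 - 8.1429)^2 = 3.449
  (4 - 8.1429)^2 = 17.1633
  (10 - 8.1429)^2 = 3.449
  (6 - 8.1429)^2 = 4.5918
  (1 - 8.1429)^2 = 51.0204
Step 3: Sum of squared deviations = 128.8571
Step 4: Sample variance = 128.8571 / 6 = 21.4762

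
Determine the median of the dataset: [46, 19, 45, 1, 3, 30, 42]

30

Step 1: Sort the data in ascending order: [1, 3, 19, 30, 42, 45, 46]
Step 2: The number of values is n = 7.
Step 3: Since n is odd, the median is the middle value at position 4: 30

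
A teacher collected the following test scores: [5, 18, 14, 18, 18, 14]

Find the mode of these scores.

18

Step 1: Count the frequency of each value:
  5: appears 1 time(s)
  14: appears 2 time(s)
  18: appears 3 time(s)
Step 2: The value 18 appears most frequently (3 times).
Step 3: Mode = 18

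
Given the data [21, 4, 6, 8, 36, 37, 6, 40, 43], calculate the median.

21

Step 1: Sort the data in ascending order: [4, 6, 6, 8, 21, 36, 37, 40, 43]
Step 2: The number of values is n = 9.
Step 3: Since n is odd, the median is the middle value at position 5: 21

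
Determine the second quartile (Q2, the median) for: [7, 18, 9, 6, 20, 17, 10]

10

Step 1: Sort the data: [6, 7, 9, 10, 17, 18, 20]
Step 2: n = 7
Step 3: Q2 is the median. Since n is odd, it is the middle value at position 4: 10
Step 4: Q2 = 10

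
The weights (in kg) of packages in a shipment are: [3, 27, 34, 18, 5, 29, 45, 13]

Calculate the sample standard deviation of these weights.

14.6067

Step 1: Compute the mean: 21.75
Step 2: Sum of squared deviations from the mean: 1493.5
Step 3: Sample variance = 1493.5 / 7 = 213.3571
Step 4: Standard deviation = sqrt(213.3571) = 14.6067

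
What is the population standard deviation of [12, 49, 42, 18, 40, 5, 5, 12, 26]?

15.8098

Step 1: Compute the mean: 23.2222
Step 2: Sum of squared deviations from the mean: 2249.5556
Step 3: Population variance = 2249.5556 / 9 = 249.9506
Step 4: Standard deviation = sqrt(249.9506) = 15.8098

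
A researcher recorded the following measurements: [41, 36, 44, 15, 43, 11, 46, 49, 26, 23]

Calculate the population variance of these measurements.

167.44

Step 1: Compute the mean: (41 + 36 + 44 + 15 + 43 + 11 + 46 + 49 + 26 + 23) / 10 = 33.4
Step 2: Compute squared deviations from the mean:
  (41 - 33.4)^2 = 57.76
  (36 - 33.4)^2 = 6.76
  (44 - 33.4)^2 = 112.36
  (15 - 33.4)^2 = 338.56
  (43 - 33.4)^2 = 92.16
  (11 - 33.4)^2 = 501.76
  (46 - 33.4)^2 = 158.76
  (49 - 33.4)^2 = 243.36
  (26 - 33.4)^2 = 54.76
  (23 - 33.4)^2 = 108.16
Step 3: Sum of squared deviations = 1674.4
Step 4: Population variance = 1674.4 / 10 = 167.44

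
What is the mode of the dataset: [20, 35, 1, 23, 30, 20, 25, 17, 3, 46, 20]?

20

Step 1: Count the frequency of each value:
  1: appears 1 time(s)
  3: appears 1 time(s)
  17: appears 1 time(s)
  20: appears 3 time(s)
  23: appears 1 time(s)
  25: appears 1 time(s)
  30: appears 1 time(s)
  35: appears 1 time(s)
  46: appears 1 time(s)
Step 2: The value 20 appears most frequently (3 times).
Step 3: Mode = 20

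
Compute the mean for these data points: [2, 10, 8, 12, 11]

8.6

Step 1: Sum all values: 2 + 10 + 8 + 12 + 11 = 43
Step 2: Count the number of values: n = 5
Step 3: Mean = sum / n = 43 / 5 = 8.6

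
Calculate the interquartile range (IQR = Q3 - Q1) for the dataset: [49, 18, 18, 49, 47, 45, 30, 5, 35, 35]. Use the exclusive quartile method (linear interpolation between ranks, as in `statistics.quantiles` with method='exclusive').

29.5

Step 1: Sort the data: [5, 18, 18, 30, 35, 35, 45, 47, 49, 49]
Step 2: n = 10
Step 3: Using the exclusive quartile method:
  Q1 = 18
  Q2 (median) = 35
  Q3 = 47.5
  IQR = Q3 - Q1 = 47.5 - 18 = 29.5
Step 4: IQR = 29.5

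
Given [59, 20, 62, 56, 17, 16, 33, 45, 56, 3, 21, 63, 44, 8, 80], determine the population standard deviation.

22.8265

Step 1: Compute the mean: 38.8667
Step 2: Sum of squared deviations from the mean: 7815.7333
Step 3: Population variance = 7815.7333 / 15 = 521.0489
Step 4: Standard deviation = sqrt(521.0489) = 22.8265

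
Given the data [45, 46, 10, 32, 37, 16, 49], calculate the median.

37

Step 1: Sort the data in ascending order: [10, 16, 32, 37, 45, 46, 49]
Step 2: The number of values is n = 7.
Step 3: Since n is odd, the median is the middle value at position 4: 37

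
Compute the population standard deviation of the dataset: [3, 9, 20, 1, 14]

7.0029

Step 1: Compute the mean: 9.4
Step 2: Sum of squared deviations from the mean: 245.2
Step 3: Population variance = 245.2 / 5 = 49.04
Step 4: Standard deviation = sqrt(49.04) = 7.0029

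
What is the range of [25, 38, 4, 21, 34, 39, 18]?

35

Step 1: Identify the maximum value: max = 39
Step 2: Identify the minimum value: min = 4
Step 3: Range = max - min = 39 - 4 = 35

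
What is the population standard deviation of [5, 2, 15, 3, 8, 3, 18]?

5.8971

Step 1: Compute the mean: 7.7143
Step 2: Sum of squared deviations from the mean: 243.4286
Step 3: Population variance = 243.4286 / 7 = 34.7755
Step 4: Standard deviation = sqrt(34.7755) = 5.8971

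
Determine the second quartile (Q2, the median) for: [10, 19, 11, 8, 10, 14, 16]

11

Step 1: Sort the data: [8, 10, 10, 11, 14, 16, 19]
Step 2: n = 7
Step 3: Q2 is the median. Since n is odd, it is the middle value at position 4: 11
Step 4: Q2 = 11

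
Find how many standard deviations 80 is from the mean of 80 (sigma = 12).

0

Step 1: Recall the z-score formula: z = (x - mu) / sigma
Step 2: Substitute values: z = (80 - 80) / 12
Step 3: z = 0 / 12 = 0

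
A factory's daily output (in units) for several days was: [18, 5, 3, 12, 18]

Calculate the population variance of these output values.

39.76

Step 1: Compute the mean: (18 + 5 + 3 + 12 + 18) / 5 = 11.2
Step 2: Compute squared deviations from the mean:
  (18 - 11.2)^2 = 46.24
  (5 - 11.2)^2 = 38.44
  (3 - 11.2)^2 = 67.24
  (12 - 11.2)^2 = 0.64
  (18 - 11.2)^2 = 46.24
Step 3: Sum of squared deviations = 198.8
Step 4: Population variance = 198.8 / 5 = 39.76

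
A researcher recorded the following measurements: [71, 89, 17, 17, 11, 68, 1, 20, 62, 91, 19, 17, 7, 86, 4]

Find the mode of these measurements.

17

Step 1: Count the frequency of each value:
  1: appears 1 time(s)
  4: appears 1 time(s)
  7: appears 1 time(s)
  11: appears 1 time(s)
  17: appears 3 time(s)
  19: appears 1 time(s)
  20: appears 1 time(s)
  62: appears 1 time(s)
  68: appears 1 time(s)
  71: appears 1 time(s)
  86: appears 1 time(s)
  89: appears 1 time(s)
  91: appears 1 time(s)
Step 2: The value 17 appears most frequently (3 times).
Step 3: Mode = 17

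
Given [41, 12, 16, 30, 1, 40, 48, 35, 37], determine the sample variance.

246.1111

Step 1: Compute the mean: (41 + 12 + 16 + 30 + 1 + 40 + 48 + 35 + 37) / 9 = 28.8889
Step 2: Compute squared deviations from the mean:
  (41 - 28.8889)^2 = 146.679
  (12 - 28.8889)^2 = 285.2346
  (16 - 28.8889)^2 = 166.1235
  (30 - 28.8889)^2 = 1.2346
  (1 - 28.8889)^2 = 777.7901
  (40 - 28.8889)^2 = 123.4568
  (48 - 28.8889)^2 = 365.2346
  (35 - 28.8889)^2 = 37.3457
  (37 - 28.8889)^2 = 65.7901
Step 3: Sum of squared deviations = 1968.8889
Step 4: Sample variance = 1968.8889 / 8 = 246.1111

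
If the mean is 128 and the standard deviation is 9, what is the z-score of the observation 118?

-1.1111

Step 1: Recall the z-score formula: z = (x - mu) / sigma
Step 2: Substitute values: z = (118 - 128) / 9
Step 3: z = -10 / 9 = -1.1111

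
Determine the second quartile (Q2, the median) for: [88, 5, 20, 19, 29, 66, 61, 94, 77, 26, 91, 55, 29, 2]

42

Step 1: Sort the data: [2, 5, 19, 20, 26, 29, 29, 55, 61, 66, 77, 88, 91, 94]
Step 2: n = 14
Step 3: Q2 is the median. Since n is even, it is the average of the values at positions 7 and 8:
  Q2 = (29 + 55) / 2 = 42
Step 4: Q2 = 42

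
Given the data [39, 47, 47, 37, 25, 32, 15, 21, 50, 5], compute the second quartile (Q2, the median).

34.5

Step 1: Sort the data: [5, 15, 21, 25, 32, 37, 39, 47, 47, 50]
Step 2: n = 10
Step 3: Q2 is the median. Since n is even, it is the average of the values at positions 5 and 6:
  Q2 = (32 + 37) / 2 = 34.5
Step 4: Q2 = 34.5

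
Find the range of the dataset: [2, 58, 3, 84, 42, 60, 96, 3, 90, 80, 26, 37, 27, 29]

94

Step 1: Identify the maximum value: max = 96
Step 2: Identify the minimum value: min = 2
Step 3: Range = max - min = 96 - 2 = 94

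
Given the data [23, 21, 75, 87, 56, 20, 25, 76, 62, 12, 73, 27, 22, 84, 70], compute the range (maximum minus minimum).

75

Step 1: Identify the maximum value: max = 87
Step 2: Identify the minimum value: min = 12
Step 3: Range = max - min = 87 - 12 = 75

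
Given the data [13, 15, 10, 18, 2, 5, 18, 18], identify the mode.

18

Step 1: Count the frequency of each value:
  2: appears 1 time(s)
  5: appears 1 time(s)
  10: appears 1 time(s)
  13: appears 1 time(s)
  15: appears 1 time(s)
  18: appears 3 time(s)
Step 2: The value 18 appears most frequently (3 times).
Step 3: Mode = 18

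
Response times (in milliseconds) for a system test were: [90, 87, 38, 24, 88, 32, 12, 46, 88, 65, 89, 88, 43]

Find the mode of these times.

88

Step 1: Count the frequency of each value:
  12: appears 1 time(s)
  24: appears 1 time(s)
  32: appears 1 time(s)
  38: appears 1 time(s)
  43: appears 1 time(s)
  46: appears 1 time(s)
  65: appears 1 time(s)
  87: appears 1 time(s)
  88: appears 3 time(s)
  89: appears 1 time(s)
  90: appears 1 time(s)
Step 2: The value 88 appears most frequently (3 times).
Step 3: Mode = 88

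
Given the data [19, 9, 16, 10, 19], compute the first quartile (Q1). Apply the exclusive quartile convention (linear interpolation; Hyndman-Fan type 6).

9.5

Step 1: Sort the data: [9, 10, 16, 19, 19]
Step 2: n = 5
Step 3: Using the exclusive quartile method:
  Q1 = 9.5
  Q2 (median) = 16
  Q3 = 19
  IQR = Q3 - Q1 = 19 - 9.5 = 9.5
Step 4: Q1 = 9.5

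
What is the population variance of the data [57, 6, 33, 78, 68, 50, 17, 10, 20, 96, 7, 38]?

823.3333

Step 1: Compute the mean: (57 + 6 + 33 + 78 + 68 + 50 + 17 + 10 + 20 + 96 + 7 + 38) / 12 = 40
Step 2: Compute squared deviations from the mean:
  (57 - 40)^2 = 289
  (6 - 40)^2 = 1156
  (33 - 40)^2 = 49
  (78 - 40)^2 = 1444
  (68 - 40)^2 = 784
  (50 - 40)^2 = 100
  (17 - 40)^2 = 529
  (10 - 40)^2 = 900
  (20 - 40)^2 = 400
  (96 - 40)^2 = 3136
  (7 - 40)^2 = 1089
  (38 - 40)^2 = 4
Step 3: Sum of squared deviations = 9880
Step 4: Population variance = 9880 / 12 = 823.3333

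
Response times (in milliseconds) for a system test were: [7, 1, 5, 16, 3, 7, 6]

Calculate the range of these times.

15

Step 1: Identify the maximum value: max = 16
Step 2: Identify the minimum value: min = 1
Step 3: Range = max - min = 16 - 1 = 15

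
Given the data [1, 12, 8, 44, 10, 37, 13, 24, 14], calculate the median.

13

Step 1: Sort the data in ascending order: [1, 8, 10, 12, 13, 14, 24, 37, 44]
Step 2: The number of values is n = 9.
Step 3: Since n is odd, the median is the middle value at position 5: 13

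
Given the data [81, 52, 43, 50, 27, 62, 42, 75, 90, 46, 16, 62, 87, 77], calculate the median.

57

Step 1: Sort the data in ascending order: [16, 27, 42, 43, 46, 50, 52, 62, 62, 75, 77, 81, 87, 90]
Step 2: The number of values is n = 14.
Step 3: Since n is even, the median is the average of positions 7 and 8:
  Median = (52 + 62) / 2 = 57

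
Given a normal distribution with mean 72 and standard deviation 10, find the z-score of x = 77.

0.5

Step 1: Recall the z-score formula: z = (x - mu) / sigma
Step 2: Substitute values: z = (77 - 72) / 10
Step 3: z = 5 / 10 = 0.5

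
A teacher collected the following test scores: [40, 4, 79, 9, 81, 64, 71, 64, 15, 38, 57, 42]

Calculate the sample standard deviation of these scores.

26.8091

Step 1: Compute the mean: 47
Step 2: Sum of squared deviations from the mean: 7906
Step 3: Sample variance = 7906 / 11 = 718.7273
Step 4: Standard deviation = sqrt(718.7273) = 26.8091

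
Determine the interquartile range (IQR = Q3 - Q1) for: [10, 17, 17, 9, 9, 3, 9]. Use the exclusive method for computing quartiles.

8

Step 1: Sort the data: [3, 9, 9, 9, 10, 17, 17]
Step 2: n = 7
Step 3: Using the exclusive quartile method:
  Q1 = 9
  Q2 (median) = 9
  Q3 = 17
  IQR = Q3 - Q1 = 17 - 9 = 8
Step 4: IQR = 8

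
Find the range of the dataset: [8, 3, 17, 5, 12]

14

Step 1: Identify the maximum value: max = 17
Step 2: Identify the minimum value: min = 3
Step 3: Range = max - min = 17 - 3 = 14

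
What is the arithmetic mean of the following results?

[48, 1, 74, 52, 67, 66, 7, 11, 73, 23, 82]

45.8182

Step 1: Sum all values: 48 + 1 + 74 + 52 + 67 + 66 + 7 + 11 + 73 + 23 + 82 = 504
Step 2: Count the number of values: n = 11
Step 3: Mean = sum / n = 504 / 11 = 45.8182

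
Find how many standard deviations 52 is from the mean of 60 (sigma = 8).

-1

Step 1: Recall the z-score formula: z = (x - mu) / sigma
Step 2: Substitute values: z = (52 - 60) / 8
Step 3: z = -8 / 8 = -1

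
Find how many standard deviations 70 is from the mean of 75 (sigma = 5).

-1

Step 1: Recall the z-score formula: z = (x - mu) / sigma
Step 2: Substitute values: z = (70 - 75) / 5
Step 3: z = -5 / 5 = -1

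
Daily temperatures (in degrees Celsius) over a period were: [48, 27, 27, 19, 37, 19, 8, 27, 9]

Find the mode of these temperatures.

27

Step 1: Count the frequency of each value:
  8: appears 1 time(s)
  9: appears 1 time(s)
  19: appears 2 time(s)
  27: appears 3 time(s)
  37: appears 1 time(s)
  48: appears 1 time(s)
Step 2: The value 27 appears most frequently (3 times).
Step 3: Mode = 27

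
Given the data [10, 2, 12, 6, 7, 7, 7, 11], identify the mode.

7

Step 1: Count the frequency of each value:
  2: appears 1 time(s)
  6: appears 1 time(s)
  7: appears 3 time(s)
  10: appears 1 time(s)
  11: appears 1 time(s)
  12: appears 1 time(s)
Step 2: The value 7 appears most frequently (3 times).
Step 3: Mode = 7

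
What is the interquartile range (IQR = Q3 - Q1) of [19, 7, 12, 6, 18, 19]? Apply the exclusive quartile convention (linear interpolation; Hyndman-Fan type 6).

12.25

Step 1: Sort the data: [6, 7, 12, 18, 19, 19]
Step 2: n = 6
Step 3: Using the exclusive quartile method:
  Q1 = 6.75
  Q2 (median) = 15
  Q3 = 19
  IQR = Q3 - Q1 = 19 - 6.75 = 12.25
Step 4: IQR = 12.25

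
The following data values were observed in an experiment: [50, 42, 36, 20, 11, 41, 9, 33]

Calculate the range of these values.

41

Step 1: Identify the maximum value: max = 50
Step 2: Identify the minimum value: min = 9
Step 3: Range = max - min = 50 - 9 = 41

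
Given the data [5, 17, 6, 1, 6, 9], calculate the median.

6

Step 1: Sort the data in ascending order: [1, 5, 6, 6, 9, 17]
Step 2: The number of values is n = 6.
Step 3: Since n is even, the median is the average of positions 3 and 4:
  Median = (6 + 6) / 2 = 6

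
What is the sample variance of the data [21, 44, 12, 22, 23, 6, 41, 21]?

168.5

Step 1: Compute the mean: (21 + 44 + 12 + 22 + 23 + 6 + 41 + 21) / 8 = 23.75
Step 2: Compute squared deviations from the mean:
  (21 - 23.75)^2 = 7.5625
  (44 - 23.75)^2 = 410.0625
  (12 - 23.75)^2 = 138.0625
  (22 - 23.75)^2 = 3.0625
  (23 - 23.75)^2 = 0.5625
  (6 - 23.75)^2 = 315.0625
  (41 - 23.75)^2 = 297.5625
  (21 - 23.75)^2 = 7.5625
Step 3: Sum of squared deviations = 1179.5
Step 4: Sample variance = 1179.5 / 7 = 168.5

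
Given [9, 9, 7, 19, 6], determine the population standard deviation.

4.6476

Step 1: Compute the mean: 10
Step 2: Sum of squared deviations from the mean: 108
Step 3: Population variance = 108 / 5 = 21.6
Step 4: Standard deviation = sqrt(21.6) = 4.6476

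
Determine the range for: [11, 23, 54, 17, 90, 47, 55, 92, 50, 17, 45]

81

Step 1: Identify the maximum value: max = 92
Step 2: Identify the minimum value: min = 11
Step 3: Range = max - min = 92 - 11 = 81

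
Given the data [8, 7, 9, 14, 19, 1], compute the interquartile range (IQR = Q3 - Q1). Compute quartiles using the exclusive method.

9.75

Step 1: Sort the data: [1, 7, 8, 9, 14, 19]
Step 2: n = 6
Step 3: Using the exclusive quartile method:
  Q1 = 5.5
  Q2 (median) = 8.5
  Q3 = 15.25
  IQR = Q3 - Q1 = 15.25 - 5.5 = 9.75
Step 4: IQR = 9.75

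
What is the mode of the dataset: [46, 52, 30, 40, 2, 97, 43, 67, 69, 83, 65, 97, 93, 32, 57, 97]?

97

Step 1: Count the frequency of each value:
  2: appears 1 time(s)
  30: appears 1 time(s)
  32: appears 1 time(s)
  40: appears 1 time(s)
  43: appears 1 time(s)
  46: appears 1 time(s)
  52: appears 1 time(s)
  57: appears 1 time(s)
  65: appears 1 time(s)
  67: appears 1 time(s)
  69: appears 1 time(s)
  83: appears 1 time(s)
  93: appears 1 time(s)
  97: appears 3 time(s)
Step 2: The value 97 appears most frequently (3 times).
Step 3: Mode = 97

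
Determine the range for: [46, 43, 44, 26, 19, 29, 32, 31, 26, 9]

37

Step 1: Identify the maximum value: max = 46
Step 2: Identify the minimum value: min = 9
Step 3: Range = max - min = 46 - 9 = 37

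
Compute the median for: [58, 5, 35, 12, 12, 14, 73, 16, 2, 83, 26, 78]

21

Step 1: Sort the data in ascending order: [2, 5, 12, 12, 14, 16, 26, 35, 58, 73, 78, 83]
Step 2: The number of values is n = 12.
Step 3: Since n is even, the median is the average of positions 6 and 7:
  Median = (16 + 26) / 2 = 21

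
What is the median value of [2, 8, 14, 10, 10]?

10

Step 1: Sort the data in ascending order: [2, 8, 10, 10, 14]
Step 2: The number of values is n = 5.
Step 3: Since n is odd, the median is the middle value at position 3: 10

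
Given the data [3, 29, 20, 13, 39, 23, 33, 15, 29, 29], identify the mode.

29

Step 1: Count the frequency of each value:
  3: appears 1 time(s)
  13: appears 1 time(s)
  15: appears 1 time(s)
  20: appears 1 time(s)
  23: appears 1 time(s)
  29: appears 3 time(s)
  33: appears 1 time(s)
  39: appears 1 time(s)
Step 2: The value 29 appears most frequently (3 times).
Step 3: Mode = 29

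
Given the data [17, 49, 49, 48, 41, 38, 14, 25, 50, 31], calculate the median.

39.5

Step 1: Sort the data in ascending order: [14, 17, 25, 31, 38, 41, 48, 49, 49, 50]
Step 2: The number of values is n = 10.
Step 3: Since n is even, the median is the average of positions 5 and 6:
  Median = (38 + 41) / 2 = 39.5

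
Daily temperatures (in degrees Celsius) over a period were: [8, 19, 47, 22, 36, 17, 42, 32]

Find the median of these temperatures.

27

Step 1: Sort the data in ascending order: [8, 17, 19, 22, 32, 36, 42, 47]
Step 2: The number of values is n = 8.
Step 3: Since n is even, the median is the average of positions 4 and 5:
  Median = (22 + 32) / 2 = 27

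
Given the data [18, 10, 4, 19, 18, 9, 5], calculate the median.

10

Step 1: Sort the data in ascending order: [4, 5, 9, 10, 18, 18, 19]
Step 2: The number of values is n = 7.
Step 3: Since n is odd, the median is the middle value at position 4: 10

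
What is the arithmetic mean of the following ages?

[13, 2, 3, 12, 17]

9.4

Step 1: Sum all values: 13 + 2 + 3 + 12 + 17 = 47
Step 2: Count the number of values: n = 5
Step 3: Mean = sum / n = 47 / 5 = 9.4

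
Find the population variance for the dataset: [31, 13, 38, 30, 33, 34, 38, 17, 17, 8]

109.69

Step 1: Compute the mean: (31 + 13 + 38 + 30 + 33 + 34 + 38 + 17 + 17 + 8) / 10 = 25.9
Step 2: Compute squared deviations from the mean:
  (31 - 25.9)^2 = 26.01
  (13 - 25.9)^2 = 166.41
  (38 - 25.9)^2 = 146.41
  (30 - 25.9)^2 = 16.81
  (33 - 25.9)^2 = 50.41
  (34 - 25.9)^2 = 65.61
  (38 - 25.9)^2 = 146.41
  (17 - 25.9)^2 = 79.21
  (17 - 25.9)^2 = 79.21
  (8 - 25.9)^2 = 320.41
Step 3: Sum of squared deviations = 1096.9
Step 4: Population variance = 1096.9 / 10 = 109.69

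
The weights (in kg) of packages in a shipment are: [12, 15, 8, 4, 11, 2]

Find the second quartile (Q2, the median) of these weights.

9.5

Step 1: Sort the data: [2, 4, 8, 11, 12, 15]
Step 2: n = 6
Step 3: Q2 is the median. Since n is even, it is the average of the values at positions 3 and 4:
  Q2 = (8 + 11) / 2 = 9.5
Step 4: Q2 = 9.5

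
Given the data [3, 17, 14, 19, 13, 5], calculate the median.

13.5

Step 1: Sort the data in ascending order: [3, 5, 13, 14, 17, 19]
Step 2: The number of values is n = 6.
Step 3: Since n is even, the median is the average of positions 3 and 4:
  Median = (13 + 14) / 2 = 13.5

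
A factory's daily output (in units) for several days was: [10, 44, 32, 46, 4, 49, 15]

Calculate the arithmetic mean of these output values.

28.5714

Step 1: Sum all values: 10 + 44 + 32 + 46 + 4 + 49 + 15 = 200
Step 2: Count the number of values: n = 7
Step 3: Mean = sum / n = 200 / 7 = 28.5714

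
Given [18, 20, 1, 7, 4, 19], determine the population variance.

59.5833

Step 1: Compute the mean: (18 + 20 + 1 + 7 + 4 + 19) / 6 = 11.5
Step 2: Compute squared deviations from the mean:
  (18 - 11.5)^2 = 42.25
  (20 - 11.5)^2 = 72.25
  (1 - 11.5)^2 = 110.25
  (7 - 11.5)^2 = 20.25
  (4 - 11.5)^2 = 56.25
  (19 - 11.5)^2 = 56.25
Step 3: Sum of squared deviations = 357.5
Step 4: Population variance = 357.5 / 6 = 59.5833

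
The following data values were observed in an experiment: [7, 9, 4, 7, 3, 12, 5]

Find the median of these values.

7

Step 1: Sort the data in ascending order: [3, 4, 5, 7, 7, 9, 12]
Step 2: The number of values is n = 7.
Step 3: Since n is odd, the median is the middle value at position 4: 7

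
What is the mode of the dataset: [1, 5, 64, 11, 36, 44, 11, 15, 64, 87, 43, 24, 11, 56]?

11

Step 1: Count the frequency of each value:
  1: appears 1 time(s)
  5: appears 1 time(s)
  11: appears 3 time(s)
  15: appears 1 time(s)
  24: appears 1 time(s)
  36: appears 1 time(s)
  43: appears 1 time(s)
  44: appears 1 time(s)
  56: appears 1 time(s)
  64: appears 2 time(s)
  87: appears 1 time(s)
Step 2: The value 11 appears most frequently (3 times).
Step 3: Mode = 11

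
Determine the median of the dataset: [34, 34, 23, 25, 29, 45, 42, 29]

31.5

Step 1: Sort the data in ascending order: [23, 25, 29, 29, 34, 34, 42, 45]
Step 2: The number of values is n = 8.
Step 3: Since n is even, the median is the average of positions 4 and 5:
  Median = (29 + 34) / 2 = 31.5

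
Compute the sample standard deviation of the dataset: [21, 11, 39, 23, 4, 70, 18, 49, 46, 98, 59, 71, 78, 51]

27.8808

Step 1: Compute the mean: 45.5714
Step 2: Sum of squared deviations from the mean: 10105.4286
Step 3: Sample variance = 10105.4286 / 13 = 777.3407
Step 4: Standard deviation = sqrt(777.3407) = 27.8808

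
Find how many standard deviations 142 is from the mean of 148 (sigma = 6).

-1

Step 1: Recall the z-score formula: z = (x - mu) / sigma
Step 2: Substitute values: z = (142 - 148) / 6
Step 3: z = -6 / 6 = -1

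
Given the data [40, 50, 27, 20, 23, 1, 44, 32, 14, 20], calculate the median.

25

Step 1: Sort the data in ascending order: [1, 14, 20, 20, 23, 27, 32, 40, 44, 50]
Step 2: The number of values is n = 10.
Step 3: Since n is even, the median is the average of positions 5 and 6:
  Median = (23 + 27) / 2 = 25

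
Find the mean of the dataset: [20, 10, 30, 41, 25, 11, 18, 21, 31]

23

Step 1: Sum all values: 20 + 10 + 30 + 41 + 25 + 11 + 18 + 21 + 31 = 207
Step 2: Count the number of values: n = 9
Step 3: Mean = sum / n = 207 / 9 = 23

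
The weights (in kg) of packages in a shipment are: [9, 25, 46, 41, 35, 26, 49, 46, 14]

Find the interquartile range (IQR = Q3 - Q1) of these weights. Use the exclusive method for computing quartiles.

26.5

Step 1: Sort the data: [9, 14, 25, 26, 35, 41, 46, 46, 49]
Step 2: n = 9
Step 3: Using the exclusive quartile method:
  Q1 = 19.5
  Q2 (median) = 35
  Q3 = 46
  IQR = Q3 - Q1 = 46 - 19.5 = 26.5
Step 4: IQR = 26.5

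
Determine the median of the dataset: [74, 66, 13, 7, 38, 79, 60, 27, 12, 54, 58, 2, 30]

38

Step 1: Sort the data in ascending order: [2, 7, 12, 13, 27, 30, 38, 54, 58, 60, 66, 74, 79]
Step 2: The number of values is n = 13.
Step 3: Since n is odd, the median is the middle value at position 7: 38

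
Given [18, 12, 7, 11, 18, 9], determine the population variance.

17.5833

Step 1: Compute the mean: (18 + 12 + 7 + 11 + 18 + 9) / 6 = 12.5
Step 2: Compute squared deviations from the mean:
  (18 - 12.5)^2 = 30.25
  (12 - 12.5)^2 = 0.25
  (7 - 12.5)^2 = 30.25
  (11 - 12.5)^2 = 2.25
  (18 - 12.5)^2 = 30.25
  (9 - 12.5)^2 = 12.25
Step 3: Sum of squared deviations = 105.5
Step 4: Population variance = 105.5 / 6 = 17.5833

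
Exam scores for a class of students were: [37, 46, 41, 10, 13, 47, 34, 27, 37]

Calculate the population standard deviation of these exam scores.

12.5796

Step 1: Compute the mean: 32.4444
Step 2: Sum of squared deviations from the mean: 1424.2222
Step 3: Population variance = 1424.2222 / 9 = 158.2469
Step 4: Standard deviation = sqrt(158.2469) = 12.5796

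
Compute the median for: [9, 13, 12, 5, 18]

12

Step 1: Sort the data in ascending order: [5, 9, 12, 13, 18]
Step 2: The number of values is n = 5.
Step 3: Since n is odd, the median is the middle value at position 3: 12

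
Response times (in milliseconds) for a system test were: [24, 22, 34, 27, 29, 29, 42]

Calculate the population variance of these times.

38.5306

Step 1: Compute the mean: (24 + 22 + 34 + 27 + 29 + 29 + 42) / 7 = 29.5714
Step 2: Compute squared deviations from the mean:
  (24 - 29.5714)^2 = 31.0408
  (22 - 29.5714)^2 = 57.3265
  (34 - 29.5714)^2 = 19.6122
  (27 - 29.5714)^2 = 6.6122
  (29 - 29.5714)^2 = 0.3265
  (29 - 29.5714)^2 = 0.3265
  (42 - 29.5714)^2 = 154.4694
Step 3: Sum of squared deviations = 269.7143
Step 4: Population variance = 269.7143 / 7 = 38.5306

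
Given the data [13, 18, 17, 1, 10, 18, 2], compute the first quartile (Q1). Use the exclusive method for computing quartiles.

2

Step 1: Sort the data: [1, 2, 10, 13, 17, 18, 18]
Step 2: n = 7
Step 3: Using the exclusive quartile method:
  Q1 = 2
  Q2 (median) = 13
  Q3 = 18
  IQR = Q3 - Q1 = 18 - 2 = 16
Step 4: Q1 = 2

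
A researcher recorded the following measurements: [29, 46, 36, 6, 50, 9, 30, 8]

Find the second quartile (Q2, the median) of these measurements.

29.5

Step 1: Sort the data: [6, 8, 9, 29, 30, 36, 46, 50]
Step 2: n = 8
Step 3: Q2 is the median. Since n is even, it is the average of the values at positions 4 and 5:
  Q2 = (29 + 30) / 2 = 29.5
Step 4: Q2 = 29.5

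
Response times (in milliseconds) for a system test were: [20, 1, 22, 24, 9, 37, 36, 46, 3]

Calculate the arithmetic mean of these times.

22

Step 1: Sum all values: 20 + 1 + 22 + 24 + 9 + 37 + 36 + 46 + 3 = 198
Step 2: Count the number of values: n = 9
Step 3: Mean = sum / n = 198 / 9 = 22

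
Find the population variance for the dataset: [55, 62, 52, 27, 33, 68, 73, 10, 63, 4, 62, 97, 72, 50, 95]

682.3822

Step 1: Compute the mean: (55 + 62 + 52 + 27 + 33 + 68 + 73 + 10 + 63 + 4 + 62 + 97 + 72 + 50 + 95) / 15 = 54.8667
Step 2: Compute squared deviations from the mean:
  (55 - 54.8667)^2 = 0.0178
  (62 - 54.8667)^2 = 50.8844
  (52 - 54.8667)^2 = 8.2178
  (27 - 54.8667)^2 = 776.5511
  (33 - 54.8667)^2 = 478.1511
  (68 - 54.8667)^2 = 172.4844
  (73 - 54.8667)^2 = 328.8178
  (10 - 54.8667)^2 = 2013.0178
  (63 - 54.8667)^2 = 66.1511
  (4 - 54.8667)^2 = 2587.4178
  (62 - 54.8667)^2 = 50.8844
  (97 - 54.8667)^2 = 1775.2178
  (72 - 54.8667)^2 = 293.5511
  (50 - 54.8667)^2 = 23.6844
  (95 - 54.8667)^2 = 1610.6844
Step 3: Sum of squared deviations = 10235.7333
Step 4: Population variance = 10235.7333 / 15 = 682.3822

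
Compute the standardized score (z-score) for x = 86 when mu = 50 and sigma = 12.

3

Step 1: Recall the z-score formula: z = (x - mu) / sigma
Step 2: Substitute values: z = (86 - 50) / 12
Step 3: z = 36 / 12 = 3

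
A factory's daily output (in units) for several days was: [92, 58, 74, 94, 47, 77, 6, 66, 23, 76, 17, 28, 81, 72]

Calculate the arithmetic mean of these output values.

57.9286

Step 1: Sum all values: 92 + 58 + 74 + 94 + 47 + 77 + 6 + 66 + 23 + 76 + 17 + 28 + 81 + 72 = 811
Step 2: Count the number of values: n = 14
Step 3: Mean = sum / n = 811 / 14 = 57.9286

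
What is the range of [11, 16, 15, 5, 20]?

15

Step 1: Identify the maximum value: max = 20
Step 2: Identify the minimum value: min = 5
Step 3: Range = max - min = 20 - 5 = 15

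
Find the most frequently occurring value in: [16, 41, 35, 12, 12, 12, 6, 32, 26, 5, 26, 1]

12

Step 1: Count the frequency of each value:
  1: appears 1 time(s)
  5: appears 1 time(s)
  6: appears 1 time(s)
  12: appears 3 time(s)
  16: appears 1 time(s)
  26: appears 2 time(s)
  32: appears 1 time(s)
  35: appears 1 time(s)
  41: appears 1 time(s)
Step 2: The value 12 appears most frequently (3 times).
Step 3: Mode = 12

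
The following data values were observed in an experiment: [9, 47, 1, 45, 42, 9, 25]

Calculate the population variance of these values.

322.8163

Step 1: Compute the mean: (9 + 47 + 1 + 45 + 42 + 9 + 25) / 7 = 25.4286
Step 2: Compute squared deviations from the mean:
  (9 - 25.4286)^2 = 269.898
  (47 - 25.4286)^2 = 465.3265
  (1 - 25.4286)^2 = 596.7551
  (45 - 25.4286)^2 = 383.0408
  (42 - 25.4286)^2 = 274.6122
  (9 - 25.4286)^2 = 269.898
  (25 - 25.4286)^2 = 0.1837
Step 3: Sum of squared deviations = 2259.7143
Step 4: Population variance = 2259.7143 / 7 = 322.8163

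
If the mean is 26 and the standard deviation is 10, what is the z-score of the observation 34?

0.8

Step 1: Recall the z-score formula: z = (x - mu) / sigma
Step 2: Substitute values: z = (34 - 26) / 10
Step 3: z = 8 / 10 = 0.8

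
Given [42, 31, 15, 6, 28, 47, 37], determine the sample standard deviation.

14.6385

Step 1: Compute the mean: 29.4286
Step 2: Sum of squared deviations from the mean: 1285.7143
Step 3: Sample variance = 1285.7143 / 6 = 214.2857
Step 4: Standard deviation = sqrt(214.2857) = 14.6385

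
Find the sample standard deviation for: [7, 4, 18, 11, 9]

5.2631

Step 1: Compute the mean: 9.8
Step 2: Sum of squared deviations from the mean: 110.8
Step 3: Sample variance = 110.8 / 4 = 27.7
Step 4: Standard deviation = sqrt(27.7) = 5.2631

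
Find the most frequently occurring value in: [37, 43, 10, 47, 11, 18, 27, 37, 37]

37

Step 1: Count the frequency of each value:
  10: appears 1 time(s)
  11: appears 1 time(s)
  18: appears 1 time(s)
  27: appears 1 time(s)
  37: appears 3 time(s)
  43: appears 1 time(s)
  47: appears 1 time(s)
Step 2: The value 37 appears most frequently (3 times).
Step 3: Mode = 37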